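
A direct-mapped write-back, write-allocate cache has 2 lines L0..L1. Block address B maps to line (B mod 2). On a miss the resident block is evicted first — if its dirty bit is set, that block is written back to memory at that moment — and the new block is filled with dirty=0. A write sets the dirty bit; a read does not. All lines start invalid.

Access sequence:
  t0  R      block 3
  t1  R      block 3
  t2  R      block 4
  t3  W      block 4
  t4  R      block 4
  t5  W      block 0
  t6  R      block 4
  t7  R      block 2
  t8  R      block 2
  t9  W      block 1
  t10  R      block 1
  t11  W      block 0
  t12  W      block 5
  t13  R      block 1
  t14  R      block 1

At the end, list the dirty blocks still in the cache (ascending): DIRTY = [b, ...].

0: R B3 -> L1 miss  d=-]
1: R B3 -> L1 hit  d=-]
2: R B4 -> L0 miss  d=-]
3: W B4 -> L0 hit  d=D]
4: R B4 -> L0 hit  d=D]
5: W B0 -> L0 miss wb->B4  d=D]
6: R B4 -> L0 miss wb->B0  d=-]
7: R B2 -> L0 miss  d=-]
8: R B2 -> L0 hit  d=-]
9: W B1 -> L1 miss  d=D]
10: R B1 -> L1 hit  d=D]
11: W B0 -> L0 miss  d=D]
12: W B5 -> L1 miss wb->B1  d=D]
13: R B1 -> L1 miss wb->B5  d=-]
14: R B1 -> L1 hit  d=-]

DIRTY = [0]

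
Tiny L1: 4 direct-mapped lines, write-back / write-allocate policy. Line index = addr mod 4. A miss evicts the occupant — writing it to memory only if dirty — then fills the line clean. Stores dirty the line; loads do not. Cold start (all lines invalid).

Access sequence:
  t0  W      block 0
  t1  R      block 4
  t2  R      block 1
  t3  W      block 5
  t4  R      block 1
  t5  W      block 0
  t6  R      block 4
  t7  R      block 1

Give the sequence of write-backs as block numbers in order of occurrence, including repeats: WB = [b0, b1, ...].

  0 | W B0 → L0 miss [D]
  1 | R B4 → L0 miss wb→B0 [-]
  2 | R B1 → L1 miss [-]
  3 | W B5 → L1 miss [D]
  4 | R B1 → L1 miss wb→B5 [-]
  5 | W B0 → L0 miss [D]
  6 | R B4 → L0 miss wb→B0 [-]
  7 | R B1 → L1 hit [-]

WB = [0, 5, 0]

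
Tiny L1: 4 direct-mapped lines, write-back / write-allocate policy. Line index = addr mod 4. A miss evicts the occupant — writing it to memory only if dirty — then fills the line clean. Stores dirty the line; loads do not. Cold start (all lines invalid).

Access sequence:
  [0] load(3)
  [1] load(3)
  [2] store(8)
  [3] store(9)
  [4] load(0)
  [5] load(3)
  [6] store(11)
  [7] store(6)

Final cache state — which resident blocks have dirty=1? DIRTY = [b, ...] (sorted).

0: R B3 → L3 miss [-]
1: R B3 → L3 hit [-]
2: W B8 → L0 miss [D]
3: W B9 → L1 miss [D]
4: R B0 → L0 miss wb→B8 [-]
5: R B3 → L3 hit [-]
6: W B11 → L3 miss [D]
7: W B6 → L2 miss [D]

DIRTY = [6, 9, 11]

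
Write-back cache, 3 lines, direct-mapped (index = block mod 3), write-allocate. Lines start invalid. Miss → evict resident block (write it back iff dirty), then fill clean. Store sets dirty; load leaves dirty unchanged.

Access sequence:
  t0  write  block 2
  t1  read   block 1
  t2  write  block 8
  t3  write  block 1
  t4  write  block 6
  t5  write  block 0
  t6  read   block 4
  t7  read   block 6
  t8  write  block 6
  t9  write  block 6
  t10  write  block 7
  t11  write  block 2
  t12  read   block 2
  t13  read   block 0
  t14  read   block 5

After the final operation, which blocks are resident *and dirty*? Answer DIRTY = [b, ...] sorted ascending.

DIRTY = [7]

0: W B2 → L2 miss [D]
1: R B1 → L1 miss [-]
2: W B8 → L2 miss wb→B2 [D]
3: W B1 → L1 hit [D]
4: W B6 → L0 miss [D]
5: W B0 → L0 miss wb→B6 [D]
6: R B4 → L1 miss wb→B1 [-]
7: R B6 → L0 miss wb→B0 [-]
8: W B6 → L0 hit [D]
9: W B6 → L0 hit [D]
10: W B7 → L1 miss [D]
11: W B2 → L2 miss wb→B8 [D]
12: R B2 → L2 hit [D]
13: R B0 → L0 miss wb→B6 [-]
14: R B5 → L2 miss wb→B2 [-]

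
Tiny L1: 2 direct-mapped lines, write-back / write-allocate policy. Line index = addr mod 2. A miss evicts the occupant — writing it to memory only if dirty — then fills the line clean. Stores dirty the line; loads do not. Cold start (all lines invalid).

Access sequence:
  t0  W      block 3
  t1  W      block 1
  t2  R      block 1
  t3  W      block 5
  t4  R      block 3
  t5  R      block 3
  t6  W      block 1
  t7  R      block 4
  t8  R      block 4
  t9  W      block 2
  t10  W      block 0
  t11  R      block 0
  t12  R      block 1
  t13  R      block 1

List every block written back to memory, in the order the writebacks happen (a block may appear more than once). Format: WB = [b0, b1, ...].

WB = [3, 1, 5, 2]

0: W B3 -> L1 miss  d=D]
1: W B1 -> L1 miss wb->B3  d=D]
2: R B1 -> L1 hit  d=D]
3: W B5 -> L1 miss wb->B1  d=D]
4: R B3 -> L1 miss wb->B5  d=-]
5: R B3 -> L1 hit  d=-]
6: W B1 -> L1 miss  d=D]
7: R B4 -> L0 miss  d=-]
8: R B4 -> L0 hit  d=-]
9: W B2 -> L0 miss  d=D]
10: W B0 -> L0 miss wb->B2  d=D]
11: R B0 -> L0 hit  d=D]
12: R B1 -> L1 hit  d=D]
13: R B1 -> L1 hit  d=D]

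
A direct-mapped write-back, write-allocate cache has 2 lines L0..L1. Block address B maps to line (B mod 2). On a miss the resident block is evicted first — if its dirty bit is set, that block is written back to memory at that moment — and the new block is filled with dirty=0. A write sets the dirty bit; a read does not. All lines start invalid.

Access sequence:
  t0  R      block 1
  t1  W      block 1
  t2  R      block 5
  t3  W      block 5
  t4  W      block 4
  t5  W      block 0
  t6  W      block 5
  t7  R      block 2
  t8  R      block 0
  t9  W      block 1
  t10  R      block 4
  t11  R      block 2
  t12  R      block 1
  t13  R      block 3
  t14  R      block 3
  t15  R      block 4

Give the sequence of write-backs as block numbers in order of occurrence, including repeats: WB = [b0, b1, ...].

WB = [1, 4, 0, 5, 1]

  0 | R B1 → L1 miss [-]
  1 | W B1 → L1 hit [D]
  2 | R B5 → L1 miss wb→B1 [-]
  3 | W B5 → L1 hit [D]
  4 | W B4 → L0 miss [D]
  5 | W B0 → L0 miss wb→B4 [D]
  6 | W B5 → L1 hit [D]
  7 | R B2 → L0 miss wb→B0 [-]
  8 | R B0 → L0 miss [-]
  9 | W B1 → L1 miss wb→B5 [D]
  10 | R B4 → L0 miss [-]
  11 | R B2 → L0 miss [-]
  12 | R B1 → L1 hit [D]
  13 | R B3 → L1 miss wb→B1 [-]
  14 | R B3 → L1 hit [-]
  15 | R B4 → L0 miss [-]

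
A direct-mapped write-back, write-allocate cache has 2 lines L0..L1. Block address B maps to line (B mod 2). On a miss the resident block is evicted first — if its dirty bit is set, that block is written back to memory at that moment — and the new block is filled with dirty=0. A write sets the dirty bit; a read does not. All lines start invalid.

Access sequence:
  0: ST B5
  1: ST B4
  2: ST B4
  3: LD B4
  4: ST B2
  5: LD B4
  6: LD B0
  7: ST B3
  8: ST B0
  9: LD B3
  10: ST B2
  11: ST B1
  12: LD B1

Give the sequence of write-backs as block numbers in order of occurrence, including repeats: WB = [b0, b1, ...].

  0 | W B5 → L1 miss [D]
  1 | W B4 → L0 miss [D]
  2 | W B4 → L0 hit [D]
  3 | R B4 → L0 hit [D]
  4 | W B2 → L0 miss wb→B4 [D]
  5 | R B4 → L0 miss wb→B2 [-]
  6 | R B0 → L0 miss [-]
  7 | W B3 → L1 miss wb→B5 [D]
  8 | W B0 → L0 hit [D]
  9 | R B3 → L1 hit [D]
  10 | W B2 → L0 miss wb→B0 [D]
  11 | W B1 → L1 miss wb→B3 [D]
  12 | R B1 → L1 hit [D]

WB = [4, 2, 5, 0, 3]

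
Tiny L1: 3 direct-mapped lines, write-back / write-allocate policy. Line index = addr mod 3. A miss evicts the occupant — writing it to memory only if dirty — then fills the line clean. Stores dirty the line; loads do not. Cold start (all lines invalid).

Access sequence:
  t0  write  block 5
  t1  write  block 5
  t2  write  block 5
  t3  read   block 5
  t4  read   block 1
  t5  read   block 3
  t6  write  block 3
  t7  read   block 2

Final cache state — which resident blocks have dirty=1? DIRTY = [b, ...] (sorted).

DIRTY = [3]

0: W B5 -> L2 miss  d=D]
1: W B5 -> L2 hit  d=D]
2: W B5 -> L2 hit  d=D]
3: R B5 -> L2 hit  d=D]
4: R B1 -> L1 miss  d=-]
5: R B3 -> L0 miss  d=-]
6: W B3 -> L0 hit  d=D]
7: R B2 -> L2 miss wb->B5  d=-]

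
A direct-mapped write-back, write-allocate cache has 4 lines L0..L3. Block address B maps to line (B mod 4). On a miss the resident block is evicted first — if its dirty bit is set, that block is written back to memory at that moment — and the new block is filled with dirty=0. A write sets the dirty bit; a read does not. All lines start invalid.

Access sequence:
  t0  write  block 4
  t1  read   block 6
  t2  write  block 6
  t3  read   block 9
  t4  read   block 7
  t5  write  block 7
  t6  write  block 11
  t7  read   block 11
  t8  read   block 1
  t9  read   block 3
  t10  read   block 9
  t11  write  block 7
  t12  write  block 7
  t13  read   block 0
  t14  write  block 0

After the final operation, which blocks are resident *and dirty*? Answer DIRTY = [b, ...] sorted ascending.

DIRTY = [0, 6, 7]

0: W B4 → L0 miss [D]
1: R B6 → L2 miss [-]
2: W B6 → L2 hit [D]
3: R B9 → L1 miss [-]
4: R B7 → L3 miss [-]
5: W B7 → L3 hit [D]
6: W B11 → L3 miss wb→B7 [D]
7: R B11 → L3 hit [D]
8: R B1 → L1 miss [-]
9: R B3 → L3 miss wb→B11 [-]
10: R B9 → L1 miss [-]
11: W B7 → L3 miss [D]
12: W B7 → L3 hit [D]
13: R B0 → L0 miss wb→B4 [-]
14: W B0 → L0 hit [D]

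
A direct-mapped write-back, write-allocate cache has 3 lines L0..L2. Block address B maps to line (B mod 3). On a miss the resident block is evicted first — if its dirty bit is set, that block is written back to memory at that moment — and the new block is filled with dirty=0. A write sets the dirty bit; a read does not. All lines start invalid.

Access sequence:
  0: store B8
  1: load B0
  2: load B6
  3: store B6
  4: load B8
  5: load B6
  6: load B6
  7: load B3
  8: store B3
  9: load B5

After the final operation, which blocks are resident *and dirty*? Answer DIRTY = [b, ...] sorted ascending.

DIRTY = [3]

0: W B8 → L2 miss [D]
1: R B0 → L0 miss [-]
2: R B6 → L0 miss [-]
3: W B6 → L0 hit [D]
4: R B8 → L2 hit [D]
5: R B6 → L0 hit [D]
6: R B6 → L0 hit [D]
7: R B3 → L0 miss wb→B6 [-]
8: W B3 → L0 hit [D]
9: R B5 → L2 miss wb→B8 [-]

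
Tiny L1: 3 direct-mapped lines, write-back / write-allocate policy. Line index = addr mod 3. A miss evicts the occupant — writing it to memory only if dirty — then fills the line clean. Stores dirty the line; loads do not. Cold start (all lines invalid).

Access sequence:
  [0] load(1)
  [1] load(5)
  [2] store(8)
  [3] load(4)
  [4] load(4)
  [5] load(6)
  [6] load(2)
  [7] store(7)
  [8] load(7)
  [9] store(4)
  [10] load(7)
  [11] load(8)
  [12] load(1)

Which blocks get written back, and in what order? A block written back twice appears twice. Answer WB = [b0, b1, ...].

WB = [8, 7, 4]

0: R B1 → L1 miss [-]
1: R B5 → L2 miss [-]
2: W B8 → L2 miss [D]
3: R B4 → L1 miss [-]
4: R B4 → L1 hit [-]
5: R B6 → L0 miss [-]
6: R B2 → L2 miss wb→B8 [-]
7: W B7 → L1 miss [D]
8: R B7 → L1 hit [D]
9: W B4 → L1 miss wb→B7 [D]
10: R B7 → L1 miss wb→B4 [-]
11: R B8 → L2 miss [-]
12: R B1 → L1 miss [-]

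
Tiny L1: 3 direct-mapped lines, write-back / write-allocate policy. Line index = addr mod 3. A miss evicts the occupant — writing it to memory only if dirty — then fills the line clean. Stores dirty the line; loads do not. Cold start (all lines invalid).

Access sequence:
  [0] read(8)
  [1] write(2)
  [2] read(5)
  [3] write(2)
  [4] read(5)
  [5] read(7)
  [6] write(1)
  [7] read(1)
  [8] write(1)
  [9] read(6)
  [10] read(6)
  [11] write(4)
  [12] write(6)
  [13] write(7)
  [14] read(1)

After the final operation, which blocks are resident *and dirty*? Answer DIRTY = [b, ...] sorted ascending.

DIRTY = [6]

0: R B8 -> L2 miss  d=-]
1: W B2 -> L2 miss  d=D]
2: R B5 -> L2 miss wb->B2  d=-]
3: W B2 -> L2 miss  d=D]
4: R B5 -> L2 miss wb->B2  d=-]
5: R B7 -> L1 miss  d=-]
6: W B1 -> L1 miss  d=D]
7: R B1 -> L1 hit  d=D]
8: W B1 -> L1 hit  d=D]
9: R B6 -> L0 miss  d=-]
10: R B6 -> L0 hit  d=-]
11: W B4 -> L1 miss wb->B1  d=D]
12: W B6 -> L0 hit  d=D]
13: W B7 -> L1 miss wb->B4  d=D]
14: R B1 -> L1 miss wb->B7  d=-]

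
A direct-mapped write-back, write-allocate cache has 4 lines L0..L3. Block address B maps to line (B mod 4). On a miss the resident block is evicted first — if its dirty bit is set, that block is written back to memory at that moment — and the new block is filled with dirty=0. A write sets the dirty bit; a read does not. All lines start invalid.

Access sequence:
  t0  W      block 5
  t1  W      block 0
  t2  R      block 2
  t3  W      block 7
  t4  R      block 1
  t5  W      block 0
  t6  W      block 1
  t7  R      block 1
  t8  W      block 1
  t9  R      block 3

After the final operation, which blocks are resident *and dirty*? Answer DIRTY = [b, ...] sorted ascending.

DIRTY = [0, 1]

  0 | W B5 → L1 miss [D]
  1 | W B0 → L0 miss [D]
  2 | R B2 → L2 miss [-]
  3 | W B7 → L3 miss [D]
  4 | R B1 → L1 miss wb→B5 [-]
  5 | W B0 → L0 hit [D]
  6 | W B1 → L1 hit [D]
  7 | R B1 → L1 hit [D]
  8 | W B1 → L1 hit [D]
  9 | R B3 → L3 miss wb→B7 [-]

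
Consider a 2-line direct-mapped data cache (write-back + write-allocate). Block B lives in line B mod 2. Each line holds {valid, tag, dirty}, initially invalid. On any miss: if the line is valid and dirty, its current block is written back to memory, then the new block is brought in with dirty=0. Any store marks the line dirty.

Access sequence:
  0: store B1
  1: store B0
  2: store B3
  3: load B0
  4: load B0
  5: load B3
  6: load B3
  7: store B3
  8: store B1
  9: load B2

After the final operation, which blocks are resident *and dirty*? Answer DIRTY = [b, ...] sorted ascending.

  0 | W B1 → L1 miss [D]
  1 | W B0 → L0 miss [D]
  2 | W B3 → L1 miss wb→B1 [D]
  3 | R B0 → L0 hit [D]
  4 | R B0 → L0 hit [D]
  5 | R B3 → L1 hit [D]
  6 | R B3 → L1 hit [D]
  7 | W B3 → L1 hit [D]
  8 | W B1 → L1 miss wb→B3 [D]
  9 | R B2 → L0 miss wb→B0 [-]

DIRTY = [1]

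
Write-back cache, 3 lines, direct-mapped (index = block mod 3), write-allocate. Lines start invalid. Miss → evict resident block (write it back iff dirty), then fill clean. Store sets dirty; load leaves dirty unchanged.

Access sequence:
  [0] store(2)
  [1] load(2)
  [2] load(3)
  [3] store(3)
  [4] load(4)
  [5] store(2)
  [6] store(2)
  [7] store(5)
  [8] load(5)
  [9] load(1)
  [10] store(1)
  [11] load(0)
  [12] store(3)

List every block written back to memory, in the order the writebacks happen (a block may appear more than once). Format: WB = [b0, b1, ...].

0: W B2 -> L2 miss  d=D]
1: R B2 -> L2 hit  d=D]
2: R B3 -> L0 miss  d=-]
3: W B3 -> L0 hit  d=D]
4: R B4 -> L1 miss  d=-]
5: W B2 -> L2 hit  d=D]
6: W B2 -> L2 hit  d=D]
7: W B5 -> L2 miss wb->B2  d=D]
8: R B5 -> L2 hit  d=D]
9: R B1 -> L1 miss  d=-]
10: W B1 -> L1 hit  d=D]
11: R B0 -> L0 miss wb->B3  d=-]
12: W B3 -> L0 miss  d=D]

WB = [2, 3]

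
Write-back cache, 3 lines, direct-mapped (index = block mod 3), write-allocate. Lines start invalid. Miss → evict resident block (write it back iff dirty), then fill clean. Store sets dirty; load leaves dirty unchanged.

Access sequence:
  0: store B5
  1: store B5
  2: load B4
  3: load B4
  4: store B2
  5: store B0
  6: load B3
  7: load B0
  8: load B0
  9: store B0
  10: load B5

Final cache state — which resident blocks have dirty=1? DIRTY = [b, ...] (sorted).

  0 | W B5 → L2 miss [D]
  1 | W B5 → L2 hit [D]
  2 | R B4 → L1 miss [-]
  3 | R B4 → L1 hit [-]
  4 | W B2 → L2 miss wb→B5 [D]
  5 | W B0 → L0 miss [D]
  6 | R B3 → L0 miss wb→B0 [-]
  7 | R B0 → L0 miss [-]
  8 | R B0 → L0 hit [-]
  9 | W B0 → L0 hit [D]
  10 | R B5 → L2 miss wb→B2 [-]

DIRTY = [0]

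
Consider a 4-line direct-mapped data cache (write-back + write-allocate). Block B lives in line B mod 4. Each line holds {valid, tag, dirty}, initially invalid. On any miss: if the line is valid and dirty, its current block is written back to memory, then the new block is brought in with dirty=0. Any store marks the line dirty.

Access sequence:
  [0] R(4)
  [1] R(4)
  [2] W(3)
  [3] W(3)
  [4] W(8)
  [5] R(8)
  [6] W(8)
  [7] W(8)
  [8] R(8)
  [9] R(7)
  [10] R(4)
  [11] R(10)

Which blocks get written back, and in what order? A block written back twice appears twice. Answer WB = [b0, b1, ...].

WB = [3, 8]

  0 | R B4 → L0 miss [-]
  1 | R B4 → L0 hit [-]
  2 | W B3 → L3 miss [D]
  3 | W B3 → L3 hit [D]
  4 | W B8 → L0 miss [D]
  5 | R B8 → L0 hit [D]
  6 | W B8 → L0 hit [D]
  7 | W B8 → L0 hit [D]
  8 | R B8 → L0 hit [D]
  9 | R B7 → L3 miss wb→B3 [-]
  10 | R B4 → L0 miss wb→B8 [-]
  11 | R B10 → L2 miss [-]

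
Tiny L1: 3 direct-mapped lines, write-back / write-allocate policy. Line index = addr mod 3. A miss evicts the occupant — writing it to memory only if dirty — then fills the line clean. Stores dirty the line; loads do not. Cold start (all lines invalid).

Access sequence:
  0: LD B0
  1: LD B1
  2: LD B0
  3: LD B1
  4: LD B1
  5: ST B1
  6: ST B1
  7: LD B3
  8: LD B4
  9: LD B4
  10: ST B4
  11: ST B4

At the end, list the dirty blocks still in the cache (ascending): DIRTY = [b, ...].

DIRTY = [4]

0: R B0 -> L0 miss  d=-]
1: R B1 -> L1 miss  d=-]
2: R B0 -> L0 hit  d=-]
3: R B1 -> L1 hit  d=-]
4: R B1 -> L1 hit  d=-]
5: W B1 -> L1 hit  d=D]
6: W B1 -> L1 hit  d=D]
7: R B3 -> L0 miss  d=-]
8: R B4 -> L1 miss wb->B1  d=-]
9: R B4 -> L1 hit  d=-]
10: W B4 -> L1 hit  d=D]
11: W B4 -> L1 hit  d=D]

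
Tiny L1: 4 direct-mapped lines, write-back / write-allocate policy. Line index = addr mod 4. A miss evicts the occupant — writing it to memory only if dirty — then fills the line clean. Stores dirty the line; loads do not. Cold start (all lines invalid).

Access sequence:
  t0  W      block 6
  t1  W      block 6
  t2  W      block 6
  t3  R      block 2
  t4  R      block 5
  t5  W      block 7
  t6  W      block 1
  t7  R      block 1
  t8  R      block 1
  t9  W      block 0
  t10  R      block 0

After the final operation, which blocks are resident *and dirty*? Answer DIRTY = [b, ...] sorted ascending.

DIRTY = [0, 1, 7]

  0 | W B6 → L2 miss [D]
  1 | W B6 → L2 hit [D]
  2 | W B6 → L2 hit [D]
  3 | R B2 → L2 miss wb→B6 [-]
  4 | R B5 → L1 miss [-]
  5 | W B7 → L3 miss [D]
  6 | W B1 → L1 miss [D]
  7 | R B1 → L1 hit [D]
  8 | R B1 → L1 hit [D]
  9 | W B0 → L0 miss [D]
  10 | R B0 → L0 hit [D]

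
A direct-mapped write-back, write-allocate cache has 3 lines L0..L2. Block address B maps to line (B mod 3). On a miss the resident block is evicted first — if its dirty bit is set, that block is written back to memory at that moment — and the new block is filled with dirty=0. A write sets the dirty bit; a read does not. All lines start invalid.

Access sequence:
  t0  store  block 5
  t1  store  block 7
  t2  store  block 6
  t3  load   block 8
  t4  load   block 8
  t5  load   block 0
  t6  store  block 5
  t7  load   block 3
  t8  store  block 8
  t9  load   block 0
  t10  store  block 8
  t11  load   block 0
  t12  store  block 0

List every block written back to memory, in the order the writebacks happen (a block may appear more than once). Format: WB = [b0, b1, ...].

0: W B5 -> L2 miss  d=D]
1: W B7 -> L1 miss  d=D]
2: W B6 -> L0 miss  d=D]
3: R B8 -> L2 miss wb->B5  d=-]
4: R B8 -> L2 hit  d=-]
5: R B0 -> L0 miss wb->B6  d=-]
6: W B5 -> L2 miss  d=D]
7: R B3 -> L0 miss  d=-]
8: W B8 -> L2 miss wb->B5  d=D]
9: R B0 -> L0 miss  d=-]
10: W B8 -> L2 hit  d=D]
11: R B0 -> L0 hit  d=-]
12: W B0 -> L0 hit  d=D]

WB = [5, 6, 5]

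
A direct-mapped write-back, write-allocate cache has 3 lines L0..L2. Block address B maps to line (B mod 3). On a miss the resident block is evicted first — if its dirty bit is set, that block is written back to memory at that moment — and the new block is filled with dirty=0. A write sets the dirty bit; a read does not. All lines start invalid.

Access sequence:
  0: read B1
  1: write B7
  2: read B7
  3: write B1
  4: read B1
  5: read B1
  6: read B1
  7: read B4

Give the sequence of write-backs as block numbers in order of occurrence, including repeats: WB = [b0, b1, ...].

0: R B1 → L1 miss [-]
1: W B7 → L1 miss [D]
2: R B7 → L1 hit [D]
3: W B1 → L1 miss wb→B7 [D]
4: R B1 → L1 hit [D]
5: R B1 → L1 hit [D]
6: R B1 → L1 hit [D]
7: R B4 → L1 miss wb→B1 [-]

WB = [7, 1]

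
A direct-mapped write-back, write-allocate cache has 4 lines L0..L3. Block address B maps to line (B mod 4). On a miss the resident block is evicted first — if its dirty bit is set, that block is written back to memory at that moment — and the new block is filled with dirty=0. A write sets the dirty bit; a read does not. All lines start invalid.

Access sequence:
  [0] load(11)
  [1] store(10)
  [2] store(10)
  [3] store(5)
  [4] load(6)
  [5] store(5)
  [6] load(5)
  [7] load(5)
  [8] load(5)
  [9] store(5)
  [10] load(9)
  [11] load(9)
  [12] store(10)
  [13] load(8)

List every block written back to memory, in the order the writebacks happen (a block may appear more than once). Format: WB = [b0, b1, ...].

WB = [10, 5]

0: R B11 -> L3 miss  d=-]
1: W B10 -> L2 miss  d=D]
2: W B10 -> L2 hit  d=D]
3: W B5 -> L1 miss  d=D]
4: R B6 -> L2 miss wb->B10  d=-]
5: W B5 -> L1 hit  d=D]
6: R B5 -> L1 hit  d=D]
7: R B5 -> L1 hit  d=D]
8: R B5 -> L1 hit  d=D]
9: W B5 -> L1 hit  d=D]
10: R B9 -> L1 miss wb->B5  d=-]
11: R B9 -> L1 hit  d=-]
12: W B10 -> L2 miss  d=D]
13: R B8 -> L0 miss  d=-]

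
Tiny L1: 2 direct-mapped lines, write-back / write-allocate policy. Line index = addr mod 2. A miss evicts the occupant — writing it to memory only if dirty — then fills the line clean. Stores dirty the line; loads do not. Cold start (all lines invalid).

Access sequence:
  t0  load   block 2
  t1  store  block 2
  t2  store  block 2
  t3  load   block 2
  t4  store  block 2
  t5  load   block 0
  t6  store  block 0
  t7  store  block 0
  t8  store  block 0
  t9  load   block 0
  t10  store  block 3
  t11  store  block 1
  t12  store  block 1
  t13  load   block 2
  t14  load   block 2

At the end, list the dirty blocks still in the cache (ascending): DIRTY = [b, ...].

0: R B2 → L0 miss [-]
1: W B2 → L0 hit [D]
2: W B2 → L0 hit [D]
3: R B2 → L0 hit [D]
4: W B2 → L0 hit [D]
5: R B0 → L0 miss wb→B2 [-]
6: W B0 → L0 hit [D]
7: W B0 → L0 hit [D]
8: W B0 → L0 hit [D]
9: R B0 → L0 hit [D]
10: W B3 → L1 miss [D]
11: W B1 → L1 miss wb→B3 [D]
12: W B1 → L1 hit [D]
13: R B2 → L0 miss wb→B0 [-]
14: R B2 → L0 hit [-]

DIRTY = [1]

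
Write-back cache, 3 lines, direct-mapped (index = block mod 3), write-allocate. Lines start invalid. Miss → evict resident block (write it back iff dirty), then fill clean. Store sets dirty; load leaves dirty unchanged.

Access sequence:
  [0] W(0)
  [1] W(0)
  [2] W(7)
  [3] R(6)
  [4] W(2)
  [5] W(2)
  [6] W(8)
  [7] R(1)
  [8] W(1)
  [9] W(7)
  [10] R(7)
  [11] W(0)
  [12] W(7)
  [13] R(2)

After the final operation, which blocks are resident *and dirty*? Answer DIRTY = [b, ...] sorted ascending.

DIRTY = [0, 7]

0: W B0 -> L0 miss  d=D]
1: W B0 -> L0 hit  d=D]
2: W B7 -> L1 miss  d=D]
3: R B6 -> L0 miss wb->B0  d=-]
4: W B2 -> L2 miss  d=D]
5: W B2 -> L2 hit  d=D]
6: W B8 -> L2 miss wb->B2  d=D]
7: R B1 -> L1 miss wb->B7  d=-]
8: W B1 -> L1 hit  d=D]
9: W B7 -> L1 miss wb->B1  d=D]
10: R B7 -> L1 hit  d=D]
11: W B0 -> L0 miss  d=D]
12: W B7 -> L1 hit  d=D]
13: R B2 -> L2 miss wb->B8  d=-]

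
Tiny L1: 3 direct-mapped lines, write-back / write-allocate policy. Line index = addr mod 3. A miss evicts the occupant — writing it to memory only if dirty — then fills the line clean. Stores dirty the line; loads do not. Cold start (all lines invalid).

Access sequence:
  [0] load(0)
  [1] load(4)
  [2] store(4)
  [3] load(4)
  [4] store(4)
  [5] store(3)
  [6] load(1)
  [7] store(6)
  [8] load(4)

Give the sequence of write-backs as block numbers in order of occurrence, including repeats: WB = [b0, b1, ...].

0: R B0 -> L0 miss  d=-]
1: R B4 -> L1 miss  d=-]
2: W B4 -> L1 hit  d=D]
3: R B4 -> L1 hit  d=D]
4: W B4 -> L1 hit  d=D]
5: W B3 -> L0 miss  d=D]
6: R B1 -> L1 miss wb->B4  d=-]
7: W B6 -> L0 miss wb->B3  d=D]
8: R B4 -> L1 miss  d=-]

WB = [4, 3]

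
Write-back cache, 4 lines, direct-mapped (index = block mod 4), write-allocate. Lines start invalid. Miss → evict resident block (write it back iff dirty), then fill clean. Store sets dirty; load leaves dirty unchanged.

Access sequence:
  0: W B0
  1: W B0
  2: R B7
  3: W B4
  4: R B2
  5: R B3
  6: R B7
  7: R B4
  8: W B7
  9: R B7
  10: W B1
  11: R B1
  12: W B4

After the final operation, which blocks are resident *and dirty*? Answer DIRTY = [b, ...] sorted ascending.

DIRTY = [1, 4, 7]

  0 | W B0 → L0 miss [D]
  1 | W B0 → L0 hit [D]
  2 | R B7 → L3 miss [-]
  3 | W B4 → L0 miss wb→B0 [D]
  4 | R B2 → L2 miss [-]
  5 | R B3 → L3 miss [-]
  6 | R B7 → L3 miss [-]
  7 | R B4 → L0 hit [D]
  8 | W B7 → L3 hit [D]
  9 | R B7 → L3 hit [D]
  10 | W B1 → L1 miss [D]
  11 | R B1 → L1 hit [D]
  12 | W B4 → L0 hit [D]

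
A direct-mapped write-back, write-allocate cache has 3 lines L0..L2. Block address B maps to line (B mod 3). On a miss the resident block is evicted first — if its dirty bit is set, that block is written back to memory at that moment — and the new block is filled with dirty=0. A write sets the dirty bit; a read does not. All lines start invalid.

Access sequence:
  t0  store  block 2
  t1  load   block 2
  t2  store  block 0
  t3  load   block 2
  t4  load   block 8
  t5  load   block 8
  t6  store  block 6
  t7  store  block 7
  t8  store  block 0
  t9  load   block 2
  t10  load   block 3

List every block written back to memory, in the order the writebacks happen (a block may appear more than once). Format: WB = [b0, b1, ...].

WB = [2, 0, 6, 0]

  0 | W B2 → L2 miss [D]
  1 | R B2 → L2 hit [D]
  2 | W B0 → L0 miss [D]
  3 | R B2 → L2 hit [D]
  4 | R B8 → L2 miss wb→B2 [-]
  5 | R B8 → L2 hit [-]
  6 | W B6 → L0 miss wb→B0 [D]
  7 | W B7 → L1 miss [D]
  8 | W B0 → L0 miss wb→B6 [D]
  9 | R B2 → L2 miss [-]
  10 | R B3 → L0 miss wb→B0 [-]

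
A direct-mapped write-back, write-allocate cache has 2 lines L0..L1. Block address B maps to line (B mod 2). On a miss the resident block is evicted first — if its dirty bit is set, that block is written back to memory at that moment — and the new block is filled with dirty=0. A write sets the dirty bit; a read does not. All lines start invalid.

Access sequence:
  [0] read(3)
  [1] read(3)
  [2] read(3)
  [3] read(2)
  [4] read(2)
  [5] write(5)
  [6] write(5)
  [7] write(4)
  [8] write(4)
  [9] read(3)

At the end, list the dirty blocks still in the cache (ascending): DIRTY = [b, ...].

  0 | R B3 → L1 miss [-]
  1 | R B3 → L1 hit [-]
  2 | R B3 → L1 hit [-]
  3 | R B2 → L0 miss [-]
  4 | R B2 → L0 hit [-]
  5 | W B5 → L1 miss [D]
  6 | W B5 → L1 hit [D]
  7 | W B4 → L0 miss [D]
  8 | W B4 → L0 hit [D]
  9 | R B3 → L1 miss wb→B5 [-]

DIRTY = [4]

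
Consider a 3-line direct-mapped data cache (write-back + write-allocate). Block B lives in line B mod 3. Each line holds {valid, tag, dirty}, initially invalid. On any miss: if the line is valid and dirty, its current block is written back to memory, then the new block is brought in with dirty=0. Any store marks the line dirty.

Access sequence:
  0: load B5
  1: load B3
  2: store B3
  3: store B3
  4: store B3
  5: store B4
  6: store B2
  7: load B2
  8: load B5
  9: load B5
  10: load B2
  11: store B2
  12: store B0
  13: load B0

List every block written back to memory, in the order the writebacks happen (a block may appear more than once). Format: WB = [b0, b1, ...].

WB = [2, 3]

  0 | R B5 → L2 miss [-]
  1 | R B3 → L0 miss [-]
  2 | W B3 → L0 hit [D]
  3 | W B3 → L0 hit [D]
  4 | W B3 → L0 hit [D]
  5 | W B4 → L1 miss [D]
  6 | W B2 → L2 miss [D]
  7 | R B2 → L2 hit [D]
  8 | R B5 → L2 miss wb→B2 [-]
  9 | R B5 → L2 hit [-]
  10 | R B2 → L2 miss [-]
  11 | W B2 → L2 hit [D]
  12 | W B0 → L0 miss wb→B3 [D]
  13 | R B0 → L0 hit [D]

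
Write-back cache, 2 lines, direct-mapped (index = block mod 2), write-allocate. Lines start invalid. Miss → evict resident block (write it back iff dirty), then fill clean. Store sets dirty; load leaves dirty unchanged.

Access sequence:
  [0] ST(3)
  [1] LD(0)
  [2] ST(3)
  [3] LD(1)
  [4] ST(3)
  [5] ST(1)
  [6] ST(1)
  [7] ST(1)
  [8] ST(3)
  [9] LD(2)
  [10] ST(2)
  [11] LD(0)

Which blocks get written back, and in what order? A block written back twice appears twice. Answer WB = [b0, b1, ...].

  0 | W B3 → L1 miss [D]
  1 | R B0 → L0 miss [-]
  2 | W B3 → L1 hit [D]
  3 | R B1 → L1 miss wb→B3 [-]
  4 | W B3 → L1 miss [D]
  5 | W B1 → L1 miss wb→B3 [D]
  6 | W B1 → L1 hit [D]
  7 | W B1 → L1 hit [D]
  8 | W B3 → L1 miss wb→B1 [D]
  9 | R B2 → L0 miss [-]
  10 | W B2 → L0 hit [D]
  11 | R B0 → L0 miss wb→B2 [-]

WB = [3, 3, 1, 2]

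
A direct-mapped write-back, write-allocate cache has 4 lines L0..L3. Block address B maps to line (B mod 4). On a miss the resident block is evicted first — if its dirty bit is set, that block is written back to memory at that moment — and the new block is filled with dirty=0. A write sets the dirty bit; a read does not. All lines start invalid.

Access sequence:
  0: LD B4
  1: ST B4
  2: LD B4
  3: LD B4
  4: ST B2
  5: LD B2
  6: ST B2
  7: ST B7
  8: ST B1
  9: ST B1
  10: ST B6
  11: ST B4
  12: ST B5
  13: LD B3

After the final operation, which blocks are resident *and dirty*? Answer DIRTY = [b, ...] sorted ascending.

DIRTY = [4, 5, 6]

0: R B4 → L0 miss [-]
1: W B4 → L0 hit [D]
2: R B4 → L0 hit [D]
3: R B4 → L0 hit [D]
4: W B2 → L2 miss [D]
5: R B2 → L2 hit [D]
6: W B2 → L2 hit [D]
7: W B7 → L3 miss [D]
8: W B1 → L1 miss [D]
9: W B1 → L1 hit [D]
10: W B6 → L2 miss wb→B2 [D]
11: W B4 → L0 hit [D]
12: W B5 → L1 miss wb→B1 [D]
13: R B3 → L3 miss wb→B7 [-]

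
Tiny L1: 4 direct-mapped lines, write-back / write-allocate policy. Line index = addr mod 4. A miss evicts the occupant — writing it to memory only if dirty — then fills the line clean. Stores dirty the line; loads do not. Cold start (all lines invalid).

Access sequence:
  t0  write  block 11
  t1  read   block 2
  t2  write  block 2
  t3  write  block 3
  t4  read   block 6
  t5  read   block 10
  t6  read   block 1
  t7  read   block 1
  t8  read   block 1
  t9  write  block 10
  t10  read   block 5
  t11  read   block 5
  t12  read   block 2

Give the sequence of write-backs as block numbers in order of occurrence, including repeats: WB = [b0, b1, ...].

WB = [11, 2, 10]

0: W B11 -> L3 miss  d=D]
1: R B2 -> L2 miss  d=-]
2: W B2 -> L2 hit  d=D]
3: W B3 -> L3 miss wb->B11  d=D]
4: R B6 -> L2 miss wb->B2  d=-]
5: R B10 -> L2 miss  d=-]
6: R B1 -> L1 miss  d=-]
7: R B1 -> L1 hit  d=-]
8: R B1 -> L1 hit  d=-]
9: W B10 -> L2 hit  d=D]
10: R B5 -> L1 miss  d=-]
11: R B5 -> L1 hit  d=-]
12: R B2 -> L2 miss wb->B10  d=-]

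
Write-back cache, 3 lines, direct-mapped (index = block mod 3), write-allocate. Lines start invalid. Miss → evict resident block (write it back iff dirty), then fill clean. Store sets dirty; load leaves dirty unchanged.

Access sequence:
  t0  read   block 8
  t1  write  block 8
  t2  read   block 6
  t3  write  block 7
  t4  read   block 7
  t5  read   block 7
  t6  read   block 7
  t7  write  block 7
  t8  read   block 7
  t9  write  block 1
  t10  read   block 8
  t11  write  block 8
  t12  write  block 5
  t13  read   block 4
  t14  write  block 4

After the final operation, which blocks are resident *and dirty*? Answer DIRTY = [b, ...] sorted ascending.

0: R B8 -> L2 miss  d=-]
1: W B8 -> L2 hit  d=D]
2: R B6 -> L0 miss  d=-]
3: W B7 -> L1 miss  d=D]
4: R B7 -> L1 hit  d=D]
5: R B7 -> L1 hit  d=D]
6: R B7 -> L1 hit  d=D]
7: W B7 -> L1 hit  d=D]
8: R B7 -> L1 hit  d=D]
9: W B1 -> L1 miss wb->B7  d=D]
10: R B8 -> L2 hit  d=D]
11: W B8 -> L2 hit  d=D]
12: W B5 -> L2 miss wb->B8  d=D]
13: R B4 -> L1 miss wb->B1  d=-]
14: W B4 -> L1 hit  d=D]

DIRTY = [4, 5]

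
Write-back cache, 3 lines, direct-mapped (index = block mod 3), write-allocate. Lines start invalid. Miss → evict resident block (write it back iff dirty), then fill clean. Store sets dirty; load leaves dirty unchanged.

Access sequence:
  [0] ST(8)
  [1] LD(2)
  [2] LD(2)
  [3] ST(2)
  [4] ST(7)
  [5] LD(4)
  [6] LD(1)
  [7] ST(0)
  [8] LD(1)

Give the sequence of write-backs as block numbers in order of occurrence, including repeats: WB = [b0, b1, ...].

WB = [8, 7]

  0 | W B8 → L2 miss [D]
  1 | R B2 → L2 miss wb→B8 [-]
  2 | R B2 → L2 hit [-]
  3 | W B2 → L2 hit [D]
  4 | W B7 → L1 miss [D]
  5 | R B4 → L1 miss wb→B7 [-]
  6 | R B1 → L1 miss [-]
  7 | W B0 → L0 miss [D]
  8 | R B1 → L1 hit [-]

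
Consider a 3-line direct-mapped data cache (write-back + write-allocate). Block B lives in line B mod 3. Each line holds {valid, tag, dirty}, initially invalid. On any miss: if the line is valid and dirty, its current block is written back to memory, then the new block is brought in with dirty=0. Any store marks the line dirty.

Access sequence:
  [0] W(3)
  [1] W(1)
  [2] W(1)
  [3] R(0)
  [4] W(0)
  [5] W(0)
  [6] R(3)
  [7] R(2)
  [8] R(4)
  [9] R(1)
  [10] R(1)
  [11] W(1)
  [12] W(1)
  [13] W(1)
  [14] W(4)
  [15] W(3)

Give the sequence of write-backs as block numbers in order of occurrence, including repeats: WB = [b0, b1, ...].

0: W B3 → L0 miss [D]
1: W B1 → L1 miss [D]
2: W B1 → L1 hit [D]
3: R B0 → L0 miss wb→B3 [-]
4: W B0 → L0 hit [D]
5: W B0 → L0 hit [D]
6: R B3 → L0 miss wb→B0 [-]
7: R B2 → L2 miss [-]
8: R B4 → L1 miss wb→B1 [-]
9: R B1 → L1 miss [-]
10: R B1 → L1 hit [-]
11: W B1 → L1 hit [D]
12: W B1 → L1 hit [D]
13: W B1 → L1 hit [D]
14: W B4 → L1 miss wb→B1 [D]
15: W B3 → L0 hit [D]

WB = [3, 0, 1, 1]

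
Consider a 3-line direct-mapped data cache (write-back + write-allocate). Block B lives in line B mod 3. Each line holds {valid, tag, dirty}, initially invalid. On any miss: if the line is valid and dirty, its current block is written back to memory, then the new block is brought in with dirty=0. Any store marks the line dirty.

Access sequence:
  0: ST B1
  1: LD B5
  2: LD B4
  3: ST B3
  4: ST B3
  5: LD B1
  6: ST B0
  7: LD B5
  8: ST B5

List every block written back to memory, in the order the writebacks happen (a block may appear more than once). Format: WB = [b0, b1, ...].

WB = [1, 3]

  0 | W B1 → L1 miss [D]
  1 | R B5 → L2 miss [-]
  2 | R B4 → L1 miss wb→B1 [-]
  3 | W B3 → L0 miss [D]
  4 | W B3 → L0 hit [D]
  5 | R B1 → L1 miss [-]
  6 | W B0 → L0 miss wb→B3 [D]
  7 | R B5 → L2 hit [-]
  8 | W B5 → L2 hit [D]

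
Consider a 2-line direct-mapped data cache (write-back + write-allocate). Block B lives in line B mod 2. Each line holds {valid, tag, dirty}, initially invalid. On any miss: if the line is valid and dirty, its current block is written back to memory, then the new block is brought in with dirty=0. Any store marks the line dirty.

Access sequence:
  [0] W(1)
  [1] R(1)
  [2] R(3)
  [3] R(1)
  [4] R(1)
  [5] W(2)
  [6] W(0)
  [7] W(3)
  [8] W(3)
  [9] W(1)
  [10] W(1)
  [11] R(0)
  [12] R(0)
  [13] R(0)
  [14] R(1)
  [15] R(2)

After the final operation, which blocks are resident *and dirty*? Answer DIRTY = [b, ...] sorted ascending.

DIRTY = [1]

  0 | W B1 → L1 miss [D]
  1 | R B1 → L1 hit [D]
  2 | R B3 → L1 miss wb→B1 [-]
  3 | R B1 → L1 miss [-]
  4 | R B1 → L1 hit [-]
  5 | W B2 → L0 miss [D]
  6 | W B0 → L0 miss wb→B2 [D]
  7 | W B3 → L1 miss [D]
  8 | W B3 → L1 hit [D]
  9 | W B1 → L1 miss wb→B3 [D]
  10 | W B1 → L1 hit [D]
  11 | R B0 → L0 hit [D]
  12 | R B0 → L0 hit [D]
  13 | R B0 → L0 hit [D]
  14 | R B1 → L1 hit [D]
  15 | R B2 → L0 miss wb→B0 [-]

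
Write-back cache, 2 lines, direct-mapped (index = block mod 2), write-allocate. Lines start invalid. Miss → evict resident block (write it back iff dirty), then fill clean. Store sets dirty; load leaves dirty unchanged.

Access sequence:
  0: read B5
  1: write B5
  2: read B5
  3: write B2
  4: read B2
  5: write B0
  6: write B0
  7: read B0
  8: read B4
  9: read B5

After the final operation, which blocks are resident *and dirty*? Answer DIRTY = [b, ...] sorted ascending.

DIRTY = [5]

0: R B5 → L1 miss [-]
1: W B5 → L1 hit [D]
2: R B5 → L1 hit [D]
3: W B2 → L0 miss [D]
4: R B2 → L0 hit [D]
5: W B0 → L0 miss wb→B2 [D]
6: W B0 → L0 hit [D]
7: R B0 → L0 hit [D]
8: R B4 → L0 miss wb→B0 [-]
9: R B5 → L1 hit [D]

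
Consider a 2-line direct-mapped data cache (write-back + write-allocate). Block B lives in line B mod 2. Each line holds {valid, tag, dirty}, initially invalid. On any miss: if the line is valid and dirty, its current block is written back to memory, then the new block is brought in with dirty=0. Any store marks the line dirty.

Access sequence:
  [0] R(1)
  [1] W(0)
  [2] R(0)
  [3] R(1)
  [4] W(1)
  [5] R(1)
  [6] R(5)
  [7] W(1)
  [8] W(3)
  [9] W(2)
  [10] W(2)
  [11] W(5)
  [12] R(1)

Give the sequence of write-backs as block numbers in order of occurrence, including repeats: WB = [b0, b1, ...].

0: R B1 -> L1 miss  d=-]
1: W B0 -> L0 miss  d=D]
2: R B0 -> L0 hit  d=D]
3: R B1 -> L1 hit  d=-]
4: W B1 -> L1 hit  d=D]
5: R B1 -> L1 hit  d=D]
6: R B5 -> L1 miss wb->B1  d=-]
7: W B1 -> L1 miss  d=D]
8: W B3 -> L1 miss wb->B1  d=D]
9: W B2 -> L0 miss wb->B0  d=D]
10: W B2 -> L0 hit  d=D]
11: W B5 -> L1 miss wb->B3  d=D]
12: R B1 -> L1 miss wb->B5  d=-]

WB = [1, 1, 0, 3, 5]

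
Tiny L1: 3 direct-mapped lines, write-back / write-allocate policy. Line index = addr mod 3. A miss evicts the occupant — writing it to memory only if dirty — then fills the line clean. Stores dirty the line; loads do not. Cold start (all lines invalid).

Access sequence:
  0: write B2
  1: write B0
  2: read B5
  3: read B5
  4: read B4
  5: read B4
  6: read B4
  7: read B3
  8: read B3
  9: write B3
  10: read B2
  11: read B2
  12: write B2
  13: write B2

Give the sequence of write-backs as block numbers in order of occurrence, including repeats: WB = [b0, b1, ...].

WB = [2, 0]

0: W B2 -> L2 miss  d=D]
1: W B0 -> L0 miss  d=D]
2: R B5 -> L2 miss wb->B2  d=-]
3: R B5 -> L2 hit  d=-]
4: R B4 -> L1 miss  d=-]
5: R B4 -> L1 hit  d=-]
6: R B4 -> L1 hit  d=-]
7: R B3 -> L0 miss wb->B0  d=-]
8: R B3 -> L0 hit  d=-]
9: W B3 -> L0 hit  d=D]
10: R B2 -> L2 miss  d=-]
11: R B2 -> L2 hit  d=-]
12: W B2 -> L2 hit  d=D]
13: W B2 -> L2 hit  d=D]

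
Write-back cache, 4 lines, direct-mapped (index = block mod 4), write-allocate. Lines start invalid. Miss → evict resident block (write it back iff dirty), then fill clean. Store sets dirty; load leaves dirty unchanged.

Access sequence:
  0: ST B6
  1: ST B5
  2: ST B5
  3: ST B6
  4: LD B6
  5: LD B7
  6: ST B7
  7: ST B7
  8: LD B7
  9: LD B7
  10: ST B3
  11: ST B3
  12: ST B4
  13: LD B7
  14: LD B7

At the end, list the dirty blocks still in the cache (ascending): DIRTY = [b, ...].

0: W B6 -> L2 miss  d=D]
1: W B5 -> L1 miss  d=D]
2: W B5 -> L1 hit  d=D]
3: W B6 -> L2 hit  d=D]
4: R B6 -> L2 hit  d=D]
5: R B7 -> L3 miss  d=-]
6: W B7 -> L3 hit  d=D]
7: W B7 -> L3 hit  d=D]
8: R B7 -> L3 hit  d=D]
9: R B7 -> L3 hit  d=D]
10: W B3 -> L3 miss wb->B7  d=D]
11: W B3 -> L3 hit  d=D]
12: W B4 -> L0 miss  d=D]
13: R B7 -> L3 miss wb->B3  d=-]
14: R B7 -> L3 hit  d=-]

DIRTY = [4, 5, 6]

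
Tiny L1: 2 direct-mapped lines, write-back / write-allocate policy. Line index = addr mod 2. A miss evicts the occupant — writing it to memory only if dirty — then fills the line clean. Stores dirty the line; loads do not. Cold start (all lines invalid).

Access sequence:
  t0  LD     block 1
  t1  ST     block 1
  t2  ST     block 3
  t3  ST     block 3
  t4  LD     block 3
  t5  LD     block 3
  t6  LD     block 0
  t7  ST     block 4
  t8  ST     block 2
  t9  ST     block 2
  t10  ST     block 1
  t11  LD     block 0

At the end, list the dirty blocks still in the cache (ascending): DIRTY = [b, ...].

DIRTY = [1]

0: R B1 → L1 miss [-]
1: W B1 → L1 hit [D]
2: W B3 → L1 miss wb→B1 [D]
3: W B3 → L1 hit [D]
4: R B3 → L1 hit [D]
5: R B3 → L1 hit [D]
6: R B0 → L0 miss [-]
7: W B4 → L0 miss [D]
8: W B2 → L0 miss wb→B4 [D]
9: W B2 → L0 hit [D]
10: W B1 → L1 miss wb→B3 [D]
11: R B0 → L0 miss wb→B2 [-]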